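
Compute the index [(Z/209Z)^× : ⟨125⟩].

Since 125 ∈ (Z/209Z)^×, its order divides φ(209) = φ(11·19) = (11−1)·(19−1) = 10·18 = 180 = 2^2 · 3^2 · 5.
Divisors of 180: 1, 2, 3, 4, 5, 6, 9, 10, 12, 15, 18, 20, 30, 36, 45, 60, 90, 180.
Test each divisor d:
125^1 ≡ 125 (mod 209)
125^2 ≡ 159 (mod 209)
125^3 ≡ 20 (mod 209)
125^4 ≡ 201 (mod 209)
125^5 ≡ 45 (mod 209)
125^6 ≡ 191 (mod 209)
125^9 ≡ 58 (mod 209)
125^10 ≡ 144 (mod 209)
125^12 ≡ 115 (mod 209)
125^15 ≡ 1 (mod 209) ✓
The order of 125 is 15, so the subgroup it generates has 15 elements.
Index = |(Z/209Z)^×| / |⟨125⟩| = 180 / 15 = 12.

12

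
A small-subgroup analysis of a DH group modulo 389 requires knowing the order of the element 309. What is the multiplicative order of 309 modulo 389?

194

The order of 309 must divide φ(389) = 389 − 1 = 388 = 2^2 · 97.
Divisors of 388: 1, 2, 4, 97, 194, 388.
Check 309^d mod 389 for each divisor in increasing order:
309^1 ≡ 309
309^2 ≡ 176
309^4 ≡ 245
309^97 ≡ 388
309^194 ≡ 1
Therefore the multiplicative order of 309 modulo 389 is 194.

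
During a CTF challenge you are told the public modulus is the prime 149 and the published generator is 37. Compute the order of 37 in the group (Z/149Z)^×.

37

ord(37) | φ(149) = 149 − 1 = 148 = 2^2 · 37.
Divisors of 148: 1, 2, 4, 37, 74, 148.
Test each divisor d:
37^1 ≡ 37
37^2 ≡ 28
37^4 ≡ 39
37^37 ≡ 1
Therefore the multiplicative order of 37 modulo 149 is 37.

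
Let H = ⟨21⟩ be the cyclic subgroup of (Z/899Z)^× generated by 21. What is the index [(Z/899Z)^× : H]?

2

ord(21) | φ(899) = φ(29·31) = (29−1)·(31−1) = 28·30 = 840 = 2^3 · 3 · 5 · 7.
Divisors of 840: 1, 2, 3, 4, 5, 6, 7, 8, 10, 12, 14, 15, 20, 21, 24, 28, 30, 35, 40, 42, 56, 60, 70, 84, 105, 120, 140, 168, 210, 280, 420, 840.
Check 21^d mod 899 for each divisor in increasing order:
21^1 ≡ 21 (mod 899)
21^2 ≡ 441 (mod 899)
21^3 ≡ 271 (mod 899)
21^4 ≡ 297 (mod 899)
21^5 ≡ 843 (mod 899)
21^6 ≡ 622 (mod 899)
21^7 ≡ 476 (mod 899)
21^8 ≡ 107 (mod 899)
21^10 ≡ 439 (mod 899)
21^12 ≡ 314 (mod 899)
21^14 ≡ 28 (mod 899)
21^15 ≡ 588 (mod 899)
21^20 ≡ 335 (mod 899)
21^21 ≡ 742 (mod 899)
21^24 ≡ 605 (mod 899)
21^28 ≡ 784 (mod 899)
21^30 ≡ 528 (mod 899)
21^35 ≡ 99 (mod 899)
21^40 ≡ 749 (mod 899)
21^42 ≡ 376 (mod 899)
21^56 ≡ 639 (mod 899)
21^60 ≡ 94 (mod 899)
21^70 ≡ 811 (mod 899)
21^84 ≡ 233 (mod 899)
21^105 ≡ 278 (mod 899)
21^120 ≡ 745 (mod 899)
21^140 ≡ 552 (mod 899)
21^168 ≡ 349 (mod 899)
21^210 ≡ 869 (mod 899)
21^280 ≡ 842 (mod 899)
21^420 ≡ 1 (mod 899) ✓
So ord_899(21) = 420, hence |⟨21⟩| = 420.
[(Z/899Z)^× : ⟨21⟩] = 840/420 = 2.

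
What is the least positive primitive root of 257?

3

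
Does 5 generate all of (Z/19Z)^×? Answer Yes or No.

φ(19) = 19 − 1 = 18 = 2 · 3^2.
An element g generates (Z/19Z)^× iff g^(18/q) ≢ 1 (mod 19) for each prime q ∈ {2, 3}.
5^9 ≡ 1 (mod 19)  [q = 2: ≡ 1 ✗]
5^6 ≡ 7 (mod 19)  [q = 3: ≢ 1 ✓]
Since 5^9 ≡ 1, the order of 5 divides 9 < 18, so 5 is not a primitive root.

No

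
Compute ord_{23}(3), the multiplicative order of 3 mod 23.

ord(3) | φ(23) = 23 − 1 = 22 = 2 · 11.
Divisors of 22: 1, 2, 11, 22.
Check 3^d mod 23 for each divisor in increasing order:
3^1 ≡ 3 (mod 23)
3^2 ≡ 9 (mod 23)
3^11 ≡ 1 (mod 23) ✓
Therefore the multiplicative order of 3 modulo 23 is 11.

11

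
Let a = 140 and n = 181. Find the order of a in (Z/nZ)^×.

180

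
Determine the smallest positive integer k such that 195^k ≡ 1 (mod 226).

By Lagrange's theorem, ord_226(195) divides φ(226) = φ(2)·φ(113) = 1·112 = 112 = 2^4 · 7.
Divisors of 112: 1, 2, 4, 7, 8, 14, 16, 28, 56, 112.
Evaluate successive powers at the divisors of 112:
195^1 ≡ 195 (mod 226)
195^2 ≡ 57 (mod 226)
195^4 ≡ 85 (mod 226)
195^7 ≡ 95 (mod 226)
195^8 ≡ 219 (mod 226)
195^14 ≡ 211 (mod 226)
195^16 ≡ 49 (mod 226)
195^28 ≡ 225 (mod 226)
195^56 ≡ 1 (mod 226) ✓
So ord_226(195) = 56.

56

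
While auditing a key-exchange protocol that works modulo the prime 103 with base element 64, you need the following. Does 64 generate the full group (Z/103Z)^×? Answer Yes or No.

No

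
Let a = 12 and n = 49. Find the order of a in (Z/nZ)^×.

42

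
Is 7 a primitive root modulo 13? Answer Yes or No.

Yes

φ(13) = 13 − 1 = 12 = 2^2 · 3.
It suffices to check that the order of 7 is not a proper divisor of 12: compute 7^(12/q) for q ∈ {2, 3}.
7^6 ≡ 12 (mod 13)  [q = 2: ≢ 1 ✓]
7^4 ≡ 9 (mod 13)  [q = 3: ≢ 1 ✓]
Every test exponent gives a nontrivial residue, hence 7 generates the full group.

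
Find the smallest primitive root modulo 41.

6

φ(41) = 41 − 1 = 40 = 2^3 · 5.
Test candidates g = 2, 3, … against the prime factors q ∈ {2, 5} of φ(41): g is a generator iff g^(40/q) ≢ 1 for every such q.
g = 2: 2^20 ≡ 1 — hits 1, so not a primitive root.
g = 3: 3^20 ≡ 40; 3^8 ≡ 1 — hits 1, so not a primitive root.
g = 4: 4^20 ≡ 1 — hits 1, so not a primitive root.
g = 5: 5^20 ≡ 1 — hits 1, so not a primitive root.
g = 6: 6^20 ≡ 40; 6^8 ≡ 10 — none is 1, so 6 is a primitive root.
So 6 is the smallest generator of (Z/41Z)^×.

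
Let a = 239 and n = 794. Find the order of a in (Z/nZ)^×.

396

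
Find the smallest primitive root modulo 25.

φ(25) = φ(5^2) = 5·(5−1) = 20 = 2^2 · 5.
Test candidates g = 2, 3, … against the prime factors q ∈ {2, 5} of φ(25): g is a generator iff g^(20/q) ≢ 1 for every such q.
g = 2: 2^10 ≡ 24; 2^4 ≡ 16 — none is 1, so 2 is a primitive root.
The smallest primitive root modulo 25 is 2.

2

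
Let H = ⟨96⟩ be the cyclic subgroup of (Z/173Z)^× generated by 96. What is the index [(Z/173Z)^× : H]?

By Lagrange's theorem, ord_173(96) divides φ(173) = 173 − 1 = 172 = 2^2 · 43.
Divisors of 172: 1, 2, 4, 43, 86, 172.
Check 96^d mod 173 for each divisor in increasing order:
96^1 ≡ 96 (mod 173)
96^2 ≡ 47 (mod 173)
96^4 ≡ 133 (mod 173)
96^43 ≡ 1 (mod 173) ✓
So ord_173(96) = 43, hence |⟨96⟩| = 43.
The index is φ(173) / ord(96) = 172 / 43 = 4.

4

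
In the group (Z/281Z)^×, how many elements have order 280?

φ(281) = 281 − 1 = 280 = 2^3 · 5 · 7.
Since (Z/281Z)^× is cyclic of order 280, the number of elements of order d is φ(d) when d | 280 and 0 otherwise.
280 = 2^3 · 5 · 7 divides 280, and φ(280) = 96.

96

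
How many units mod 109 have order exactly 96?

0

φ(109) = 109 − 1 = 108 = 2^2 · 3^3.
In a cyclic group of order 108, there are φ(d) elements of order d for each divisor d of 108, and zero for non-divisors.
Here 108 is not a multiple of 96, so there are no elements of order 96.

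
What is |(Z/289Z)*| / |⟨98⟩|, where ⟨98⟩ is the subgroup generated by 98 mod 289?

The order of 98 must divide φ(289) = φ(17^2) = 17·(17−1) = 272 = 2^4 · 17.
Divisors of 272: 1, 2, 4, 8, 16, 17, 34, 68, 136, 272.
Compute 98^d (mod 289) for the divisors d until we hit 1:
98^1 ≡ 98
98^2 ≡ 67
98^4 ≡ 154
98^8 ≡ 18
98^16 ≡ 35
98^17 ≡ 251
98^34 ≡ 288
98^68 ≡ 1
Thus |⟨98⟩| = ord(98) = 68.
Index = |(Z/289Z)^×| / |⟨98⟩| = 272 / 68 = 4.

4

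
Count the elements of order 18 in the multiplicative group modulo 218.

6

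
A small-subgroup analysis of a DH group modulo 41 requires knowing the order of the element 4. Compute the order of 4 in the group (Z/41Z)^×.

By Lagrange's theorem, ord_41(4) divides φ(41) = 41 − 1 = 40 = 2^3 · 5.
Divisors of 40: 1, 2, 4, 5, 8, 10, 20, 40.
Test each divisor d:
4^1 ≡ 4 (mod 41)
4^2 ≡ 16 (mod 41)
4^4 ≡ 10 (mod 41)
4^5 ≡ 40 (mod 41)
4^8 ≡ 18 (mod 41)
4^10 ≡ 1 (mod 41) ✓
Therefore the multiplicative order of 4 modulo 41 is 10.

10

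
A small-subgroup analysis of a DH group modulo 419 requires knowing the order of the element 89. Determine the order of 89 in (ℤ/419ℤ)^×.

38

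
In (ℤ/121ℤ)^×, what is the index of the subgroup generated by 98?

5

Since 98 ∈ (Z/121Z)^×, its order divides φ(121) = φ(11^2) = 11·(11−1) = 110 = 2 · 5 · 11.
Divisors of 110: 1, 2, 5, 10, 11, 22, 55, 110.
Check 98^d mod 121 for each divisor in increasing order:
98^1 ≡ 98
98^2 ≡ 45
98^5 ≡ 10
98^10 ≡ 100
98^11 ≡ 120
98^22 ≡ 1
So ord_121(98) = 22, hence |⟨98⟩| = 22.
[(Z/121Z)^× : ⟨98⟩] = 110/22 = 5.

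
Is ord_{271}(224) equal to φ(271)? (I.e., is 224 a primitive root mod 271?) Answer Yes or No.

No

φ(271) = 271 − 1 = 270 = 2 · 3^3 · 5.
It suffices to check that the order of 224 is not a proper divisor of 270: compute 224^(270/q) for q ∈ {2, 3, 5}.
224^135 ≡ 1 (mod 271)  [q = 2: ≡ 1 ✗]
224^90 ≡ 1 (mod 271)  [q = 3: ≡ 1 ✗]
224^54 ≡ 100 (mod 271)  [q = 5: ≢ 1 ✓]
The check at q = 2 fails, so 224 generates a proper subgroup.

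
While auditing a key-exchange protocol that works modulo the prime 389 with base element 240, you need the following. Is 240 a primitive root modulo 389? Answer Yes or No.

Yes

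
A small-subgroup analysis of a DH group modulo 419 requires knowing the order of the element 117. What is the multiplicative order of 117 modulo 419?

209

The order of 117 must divide φ(419) = 419 − 1 = 418 = 2 · 11 · 19.
Divisors of 418: 1, 2, 11, 19, 22, 38, 209, 418.
Check 117^d mod 419 for each divisor in increasing order:
117^1 ≡ 117 (mod 419)
117^2 ≡ 281 (mod 419)
117^11 ≡ 139 (mod 419)
117^19 ≡ 69 (mod 419)
117^22 ≡ 47 (mod 419)
117^38 ≡ 152 (mod 419)
117^209 ≡ 1 (mod 419) ✓
So ord_419(117) = 209.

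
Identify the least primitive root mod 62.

φ(62) = φ(2)·φ(31) = 1·30 = 30 = 2 · 3 · 5.
Test candidates g = 2, 3, … against the prime factors q ∈ {2, 3, 5} of φ(62): g is a generator iff g^(30/q) ≢ 1 for every such q.
g = 2: gcd(2, 62) = 2 > 1, not a unit — skip.
g = 3: 3^15 ≡ 61; 3^10 ≡ 25; 3^6 ≡ 47 — none is 1, so 3 is a primitive root.
So 3 is the smallest generator of (Z/62Z)^×.

3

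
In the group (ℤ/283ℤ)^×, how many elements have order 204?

0

φ(283) = 283 − 1 = 282 = 2 · 3 · 47.
In a cyclic group of order 282, there are φ(d) elements of order d for each divisor d of 282, and zero for non-divisors.
Here 282 is not a multiple of 204, so there are no elements of order 204.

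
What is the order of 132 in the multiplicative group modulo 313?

39

ord(132) | φ(313) = 313 − 1 = 312 = 2^3 · 3 · 13.
Divisors of 312: 1, 2, 3, 4, 6, 8, 12, 13, 24, 26, 39, 52, 78, 104, 156, 312.
Test each divisor d:
132^1 ≡ 132
132^2 ≡ 209
132^3 ≡ 44
132^4 ≡ 174
132^6 ≡ 58
132^8 ≡ 228
132^12 ≡ 234
132^13 ≡ 214
132^24 ≡ 294
132^26 ≡ 98
132^39 ≡ 1
Therefore the multiplicative order of 132 modulo 313 is 39.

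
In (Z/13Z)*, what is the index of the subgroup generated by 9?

By Lagrange's theorem, ord_13(9) divides φ(13) = 13 − 1 = 12 = 2^2 · 3.
Divisors of 12: 1, 2, 3, 4, 6, 12.
Evaluate successive powers at the divisors of 12:
9^1 ≡ 9 (mod 13)
9^2 ≡ 3 (mod 13)
9^3 ≡ 1 (mod 13) ✓
So ord_13(9) = 3, hence |⟨9⟩| = 3.
[(Z/13Z)^× : ⟨9⟩] = 12/3 = 4.

4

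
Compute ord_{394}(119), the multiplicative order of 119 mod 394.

196

By Lagrange's theorem, ord_394(119) divides φ(394) = φ(2)·φ(197) = 1·196 = 196 = 2^2 · 7^2.
Divisors of 196: 1, 2, 4, 7, 14, 28, 49, 98, 196.
Check 119^d mod 394 for each divisor in increasing order:
119^1 ≡ 119 (mod 394)
119^2 ≡ 371 (mod 394)
119^4 ≡ 135 (mod 394)
119^7 ≡ 77 (mod 394)
119^14 ≡ 19 (mod 394)
119^28 ≡ 361 (mod 394)
119^49 ≡ 183 (mod 394)
119^98 ≡ 393 (mod 394)
119^196 ≡ 1 (mod 394) ✓
The smallest such exponent is 196, so the order of 119 is 196.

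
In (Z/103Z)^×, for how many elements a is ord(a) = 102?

32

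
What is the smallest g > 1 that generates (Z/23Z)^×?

5

φ(23) = 23 − 1 = 22 = 2 · 11.
Test candidates g = 2, 3, … against the prime factors q ∈ {2, 11} of φ(23): g is a generator iff g^(22/q) ≢ 1 for every such q.
g = 2: 2^11 ≡ 1 — hits 1, so not a primitive root.
g = 3: 3^11 ≡ 1 — hits 1, so not a primitive root.
g = 4: 4^11 ≡ 1 — hits 1, so not a primitive root.
g = 5: 5^11 ≡ 22; 5^2 ≡ 2 — none is 1, so 5 is a primitive root.
So 5 is the smallest generator of (Z/23Z)^×.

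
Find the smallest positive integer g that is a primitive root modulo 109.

φ(109) = 109 − 1 = 108 = 2^2 · 3^3.
g is a primitive root iff g^(108/q) ≢ 1 (mod 109) for each prime q ∈ {2, 3}.
g = 2: 2^54 ≡ 108; 2^36 ≡ 1 — hits 1, so not a primitive root.
g = 3: 3^54 ≡ 1 — hits 1, so not a primitive root.
g = 4: 4^54 ≡ 1 — hits 1, so not a primitive root.
g = 5: 5^54 ≡ 1 — hits 1, so not a primitive root.
g = 6: 6^54 ≡ 108; 6^36 ≡ 63 — none is 1, so 6 is a primitive root.
So 6 is the smallest generator of (Z/109Z)^×.

6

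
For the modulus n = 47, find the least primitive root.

φ(47) = 47 − 1 = 46 = 2 · 23.
Test candidates g = 2, 3, … against the prime factors q ∈ {2, 23} of φ(47): g is a generator iff g^(46/q) ≢ 1 for every such q.
g = 2: 2^23 ≡ 1 — hits 1, so not a primitive root.
g = 3: 3^23 ≡ 1 — hits 1, so not a primitive root.
g = 4: 4^23 ≡ 1 — hits 1, so not a primitive root.
g = 5: 5^23 ≡ 46; 5^2 ≡ 25 — none is 1, so 5 is a primitive root.
Hence the least primitive root of 47 is 5.

5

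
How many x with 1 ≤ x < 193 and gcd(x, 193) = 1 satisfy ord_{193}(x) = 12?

4

φ(193) = 193 − 1 = 192 = 2^6 · 3.
(Z/193Z)^× is cyclic (|G| = 192); a cyclic group of order m has exactly φ(d) elements of each order d | m, and none otherwise.
12 = 2^2 · 3 divides 192, and φ(12) = 4.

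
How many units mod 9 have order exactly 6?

2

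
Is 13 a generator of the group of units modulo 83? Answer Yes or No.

Yes

φ(83) = 83 − 1 = 82 = 2 · 41.
Test 13^(82/q) mod 83 for each prime factor q of 82:
13^41 ≡ 82 (mod 83)  [q = 2: ≢ 1 ✓]
13^2 ≡ 3 (mod 83)  [q = 41: ≢ 1 ✓]
All checks pass, so 13 has order 82 and is a primitive root modulo 83.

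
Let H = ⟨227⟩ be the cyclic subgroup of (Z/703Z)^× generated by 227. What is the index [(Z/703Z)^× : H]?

18

Since 227 ∈ (Z/703Z)^×, its order divides φ(703) = φ(19·37) = (19−1)·(37−1) = 18·36 = 648 = 2^3 · 3^4.
Divisors of 648: 1, 2, 3, 4, 6, 8, 9, 12, 18, 24, 27, 36, 54, 72, 81, 108, 162, 216, 324, 648.
Check 227^d mod 703 for each divisor in increasing order:
227^1 ≡ 227 (mod 703)
227^2 ≡ 210 (mod 703)
227^3 ≡ 569 (mod 703)
227^4 ≡ 514 (mod 703)
227^6 ≡ 381 (mod 703)
227^8 ≡ 571 (mod 703)
227^9 ≡ 265 (mod 703)
227^12 ≡ 343 (mod 703)
227^18 ≡ 628 (mod 703)
227^24 ≡ 248 (mod 703)
227^27 ≡ 512 (mod 703)
227^36 ≡ 1 (mod 703) ✓
So ord_703(227) = 36, hence |⟨227⟩| = 36.
The index is φ(703) / ord(227) = 648 / 36 = 18.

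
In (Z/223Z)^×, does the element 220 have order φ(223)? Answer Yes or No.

No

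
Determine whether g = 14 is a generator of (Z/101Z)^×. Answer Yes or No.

No

φ(101) = 101 − 1 = 100 = 2^2 · 5^2.
It suffices to check that the order of 14 is not a proper divisor of 100: compute 14^(100/q) for q ∈ {2, 5}.
14^50 ≡ 1 (mod 101)  [q = 2: ≡ 1 ✗]
14^20 ≡ 1 (mod 101)  [q = 5: ≡ 1 ✗]
The check at q = 2 fails, so 14 generates a proper subgroup.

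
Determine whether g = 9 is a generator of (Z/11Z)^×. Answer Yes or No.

φ(11) = 11 − 1 = 10 = 2 · 5.
Test 9^(10/q) mod 11 for each prime factor q of 10:
9^5 ≡ 1 (mod 11)  [q = 2: ≡ 1 ✗]
9^2 ≡ 4 (mod 11)  [q = 5: ≢ 1 ✓]
9^5 ≡ 1 shows ord(9) | 5, strictly less than φ(11); not a primitive root.

No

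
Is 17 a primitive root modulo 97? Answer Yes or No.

Yes

φ(97) = 97 − 1 = 96 = 2^5 · 3.
Test 17^(96/q) mod 97 for each prime factor q of 96:
17^48 ≡ 96 (mod 97)  [q = 2: ≢ 1 ✓]
17^32 ≡ 61 (mod 97)  [q = 3: ≢ 1 ✓]
All checks pass, so 17 has order 96 and is a primitive root modulo 97.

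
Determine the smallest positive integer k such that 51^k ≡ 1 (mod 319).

By Lagrange's theorem, ord_319(51) divides φ(319) = φ(11·29) = (11−1)·(29−1) = 10·28 = 280 = 2^3 · 5 · 7.
Divisors of 280: 1, 2, 4, 5, 7, 8, 10, 14, 20, 28, 35, 40, 56, 70, 140, 280.
Evaluate successive powers at the divisors of 280:
51^1 ≡ 51
51^2 ≡ 49
51^4 ≡ 168
51^5 ≡ 274
51^7 ≡ 28
51^8 ≡ 152
51^10 ≡ 111
51^14 ≡ 146
51^20 ≡ 199
51^28 ≡ 262
51^35 ≡ 318
51^40 ≡ 45
51^56 ≡ 59
51^70 ≡ 1
Therefore the multiplicative order of 51 modulo 319 is 70.

70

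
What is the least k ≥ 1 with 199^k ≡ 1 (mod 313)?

The order of 199 must divide φ(313) = 313 − 1 = 312 = 2^3 · 3 · 13.
Divisors of 312: 1, 2, 3, 4, 6, 8, 12, 13, 24, 26, 39, 52, 78, 104, 156, 312.
Evaluate successive powers at the divisors of 312:
199^1 ≡ 199 (mod 313)
199^2 ≡ 163 (mod 313)
199^3 ≡ 198 (mod 313)
199^4 ≡ 277 (mod 313)
199^6 ≡ 79 (mod 313)
199^8 ≡ 44 (mod 313)
199^12 ≡ 294 (mod 313)
199^13 ≡ 288 (mod 313)
199^24 ≡ 48 (mod 313)
199^26 ≡ 312 (mod 313)
199^39 ≡ 25 (mod 313)
199^52 ≡ 1 (mod 313) ✓
Hence ord(199) = 52.

52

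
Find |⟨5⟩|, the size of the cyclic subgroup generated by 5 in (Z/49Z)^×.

42

The order of 5 must divide φ(49) = φ(7^2) = 7·(7−1) = 42 = 2 · 3 · 7.
Divisors of 42: 1, 2, 3, 6, 7, 14, 21, 42.
Compute 5^d (mod 49) for the divisors d until we hit 1:
5^1 ≡ 5 (mod 49)
5^2 ≡ 25 (mod 49)
5^3 ≡ 27 (mod 49)
5^6 ≡ 43 (mod 49)
5^7 ≡ 19 (mod 49)
5^14 ≡ 18 (mod 49)
5^21 ≡ 48 (mod 49)
5^42 ≡ 1 (mod 49) ✓
Hence ord(5) = 42.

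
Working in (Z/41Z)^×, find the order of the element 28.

ord(28) | φ(41) = 41 − 1 = 40 = 2^3 · 5.
Divisors of 40: 1, 2, 4, 5, 8, 10, 20, 40.
Evaluate successive powers at the divisors of 40:
28^1 ≡ 28 (mod 41)
28^2 ≡ 5 (mod 41)
28^4 ≡ 25 (mod 41)
28^5 ≡ 3 (mod 41)
28^8 ≡ 10 (mod 41)
28^10 ≡ 9 (mod 41)
28^20 ≡ 40 (mod 41)
28^40 ≡ 1 (mod 41) ✓
So ord_41(28) = 40.

40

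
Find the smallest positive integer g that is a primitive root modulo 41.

6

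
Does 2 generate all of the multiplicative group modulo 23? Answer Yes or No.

φ(23) = 23 − 1 = 22 = 2 · 11.
An element g generates (Z/23Z)^× iff g^(22/q) ≢ 1 (mod 23) for each prime q ∈ {2, 11}.
2^11 ≡ 1 (mod 23)  [q = 2: ≡ 1 ✗]
2^2 ≡ 4 (mod 23)  [q = 11: ≢ 1 ✓]
Since 2^11 ≡ 1, the order of 2 divides 11 < 22, so 2 is not a primitive root.

No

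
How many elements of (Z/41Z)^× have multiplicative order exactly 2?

1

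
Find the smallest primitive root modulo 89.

φ(89) = 89 − 1 = 88 = 2^3 · 11.
Test candidates g = 2, 3, … against the prime factors q ∈ {2, 11} of φ(89): g is a generator iff g^(88/q) ≢ 1 for every such q.
g = 2: 2^44 ≡ 1 — hits 1, so not a primitive root.
g = 3: 3^44 ≡ 88; 3^8 ≡ 64 — none is 1, so 3 is a primitive root.
Hence the least primitive root of 89 is 3.

3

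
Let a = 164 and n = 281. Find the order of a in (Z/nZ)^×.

280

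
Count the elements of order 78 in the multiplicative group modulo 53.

φ(53) = 53 − 1 = 52 = 2^2 · 13.
Since (Z/53Z)^× is cyclic of order 52, the number of elements of order d is φ(d) when d | 52 and 0 otherwise.
Here 52 is not a multiple of 78, so there are no elements of order 78.

0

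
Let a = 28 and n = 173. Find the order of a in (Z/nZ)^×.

The order of 28 must divide φ(173) = 173 − 1 = 172 = 2^2 · 43.
Divisors of 172: 1, 2, 4, 43, 86, 172.
Compute 28^d (mod 173) for the divisors d until we hit 1:
28^1 ≡ 28 (mod 173)
28^2 ≡ 92 (mod 173)
28^4 ≡ 160 (mod 173)
28^43 ≡ 80 (mod 173)
28^86 ≡ 172 (mod 173)
28^172 ≡ 1 (mod 173) ✓
Hence ord(28) = 172.

172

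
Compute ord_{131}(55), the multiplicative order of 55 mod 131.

By Lagrange's theorem, ord_131(55) divides φ(131) = 131 − 1 = 130 = 2 · 5 · 13.
Divisors of 130: 1, 2, 5, 10, 13, 26, 65, 130.
Compute 55^d (mod 131) for the divisors d until we hit 1:
55^1 ≡ 55 (mod 131)
55^2 ≡ 12 (mod 131)
55^5 ≡ 60 (mod 131)
55^10 ≡ 63 (mod 131)
55^13 ≡ 53 (mod 131)
55^26 ≡ 58 (mod 131)
55^65 ≡ 1 (mod 131) ✓
Therefore the multiplicative order of 55 modulo 131 is 65.

65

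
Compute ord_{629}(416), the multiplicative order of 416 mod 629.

The order of 416 must divide φ(629) = φ(17·37) = (17−1)·(37−1) = 16·36 = 576 = 2^6 · 3^2.
Divisors of 576: 1, 2, 3, 4, 6, 8, 9, 12, 16, 18, 24, 32, 36, 48, 64, 72, 96, 144, 192, 288, 576.
Test each divisor d:
416^1 ≡ 416
416^2 ≡ 81
416^3 ≡ 359
416^4 ≡ 271
416^6 ≡ 565
416^8 ≡ 477
416^9 ≡ 297
416^12 ≡ 322
416^16 ≡ 460
416^18 ≡ 149
416^24 ≡ 528
416^32 ≡ 256
416^36 ≡ 186
416^48 ≡ 137
416^64 ≡ 120
416^72 ≡ 1
So ord_629(416) = 72.

72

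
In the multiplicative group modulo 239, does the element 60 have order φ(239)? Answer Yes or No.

φ(239) = 239 − 1 = 238 = 2 · 7 · 17.
60 is a primitive root mod 239 iff 60^(φ(239)/q) ≢ 1 for every prime q | φ(239), i.e. q ∈ {2, 7, 17}.
60^119 ≡ 1 (mod 239)  [q = 2: ≡ 1 ✗]
60^34 ≡ 24 (mod 239)  [q = 7: ≢ 1 ✓]
60^14 ≡ 187 (mod 239)  [q = 17: ≢ 1 ✓]
Since 60^119 ≡ 1, the order of 60 divides 119 < 238, so 60 is not a primitive root.

No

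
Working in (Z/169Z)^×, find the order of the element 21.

52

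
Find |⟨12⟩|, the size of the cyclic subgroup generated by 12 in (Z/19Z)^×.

The order of 12 must divide φ(19) = 19 − 1 = 18 = 2 · 3^2.
Divisors of 18: 1, 2, 3, 6, 9, 18.
Test each divisor d:
12^1 ≡ 12
12^2 ≡ 11
12^3 ≡ 18
12^6 ≡ 1
So ord_19(12) = 6.

6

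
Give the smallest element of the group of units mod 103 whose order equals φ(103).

5

φ(103) = 103 − 1 = 102 = 2 · 3 · 17.
Test candidates g = 2, 3, … against the prime factors q ∈ {2, 3, 17} of φ(103): g is a generator iff g^(102/q) ≢ 1 for every such q.
g = 2: 2^51 ≡ 1 — hits 1, so not a primitive root.
g = 3: 3^51 ≡ 102; 3^34 ≡ 1 — hits 1, so not a primitive root.
g = 4: 4^51 ≡ 1 — hits 1, so not a primitive root.
g = 5: 5^51 ≡ 102; 5^34 ≡ 56; 5^6 ≡ 72 — none is 1, so 5 is a primitive root.
So 5 is the smallest generator of (Z/103Z)^×.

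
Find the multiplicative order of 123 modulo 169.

The order of 123 must divide φ(169) = φ(13^2) = 13·(13−1) = 156 = 2^2 · 3 · 13.
Divisors of 156: 1, 2, 3, 4, 6, 12, 13, 26, 39, 52, 78, 156.
Check 123^d mod 169 for each divisor in increasing order:
123^1 ≡ 123
123^2 ≡ 88
123^3 ≡ 8
123^4 ≡ 139
123^6 ≡ 64
123^12 ≡ 40
123^13 ≡ 19
123^26 ≡ 23
123^39 ≡ 99
123^52 ≡ 22
123^78 ≡ 168
123^156 ≡ 1
Therefore the multiplicative order of 123 modulo 169 is 156.

156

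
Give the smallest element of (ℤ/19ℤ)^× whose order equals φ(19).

2

φ(19) = 19 − 1 = 18 = 2 · 3^2.
g is a primitive root iff g^(18/q) ≢ 1 (mod 19) for each prime q ∈ {2, 3}.
g = 2: 2^9 ≡ 18; 2^6 ≡ 7 — none is 1, so 2 is a primitive root.
Hence the least primitive root of 19 is 2.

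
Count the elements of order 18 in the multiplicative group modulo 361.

6

φ(361) = φ(19^2) = 19·(19−1) = 342 = 2 · 3^2 · 19.
(Z/361Z)^× is cyclic (|G| = 342); a cyclic group of order m has exactly φ(d) elements of each order d | m, and none otherwise.
18 = 2 · 3^2 divides 342, and φ(18) = 6.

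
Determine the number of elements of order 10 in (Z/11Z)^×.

4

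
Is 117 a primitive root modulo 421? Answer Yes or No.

Yes

φ(421) = 421 − 1 = 420 = 2^2 · 3 · 5 · 7.
Test 117^(420/q) mod 421 for each prime factor q of 420:
117^210 ≡ 420 (mod 421)  [q = 2: ≢ 1 ✓]
117^140 ≡ 400 (mod 421)  [q = 3: ≢ 1 ✓]
117^84 ≡ 279 (mod 421)  [q = 5: ≢ 1 ✓]
117^60 ≡ 385 (mod 421)  [q = 7: ≢ 1 ✓]
None equal 1, so ord_421(117) = 420: 117 is a primitive root.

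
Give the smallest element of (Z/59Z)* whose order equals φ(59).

2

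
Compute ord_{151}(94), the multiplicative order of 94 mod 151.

25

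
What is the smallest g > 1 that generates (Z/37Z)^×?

2

φ(37) = 37 − 1 = 36 = 2^2 · 3^2.
Test candidates g = 2, 3, … against the prime factors q ∈ {2, 3} of φ(37): g is a generator iff g^(36/q) ≢ 1 for every such q.
g = 2: 2^18 ≡ 36; 2^12 ≡ 26 — none is 1, so 2 is a primitive root.
Hence the least primitive root of 37 is 2.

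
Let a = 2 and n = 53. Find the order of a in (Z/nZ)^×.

52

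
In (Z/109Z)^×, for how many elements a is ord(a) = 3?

φ(109) = 109 − 1 = 108 = 2^2 · 3^3.
(Z/109Z)^× is cyclic (|G| = 108); a cyclic group of order m has exactly φ(d) elements of each order d | m, and none otherwise.
3 | 108, and φ(3) = 3 − 1 = 2.

2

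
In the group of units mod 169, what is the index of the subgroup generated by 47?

The order of 47 must divide φ(169) = φ(13^2) = 13·(13−1) = 156 = 2^2 · 3 · 13.
Divisors of 156: 1, 2, 3, 4, 6, 12, 13, 26, 39, 52, 78, 156.
Check 47^d mod 169 for each divisor in increasing order:
47^1 ≡ 47 (mod 169)
47^2 ≡ 12 (mod 169)
47^3 ≡ 57 (mod 169)
47^4 ≡ 144 (mod 169)
47^6 ≡ 38 (mod 169)
47^12 ≡ 92 (mod 169)
47^13 ≡ 99 (mod 169)
47^26 ≡ 168 (mod 169)
47^39 ≡ 70 (mod 169)
47^52 ≡ 1 (mod 169) ✓
The order of 47 is 52, so the subgroup it generates has 52 elements.
[(Z/169Z)^× : ⟨47⟩] = 156/52 = 3.

3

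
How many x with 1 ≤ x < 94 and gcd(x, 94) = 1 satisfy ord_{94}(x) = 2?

φ(94) = φ(2)·φ(47) = 1·46 = 46 = 2 · 23.
Since (Z/94Z)^× is cyclic of order 46, the number of elements of order d is φ(d) when d | 46 and 0 otherwise.
2 | 46, and φ(2) = 2 − 1 = 1.

1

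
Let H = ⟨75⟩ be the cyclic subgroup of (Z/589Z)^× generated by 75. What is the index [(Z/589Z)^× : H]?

18

By Lagrange's theorem, ord_589(75) divides φ(589) = φ(19·31) = (19−1)·(31−1) = 18·30 = 540 = 2^2 · 3^3 · 5.
Divisors of 540: 1, 2, 3, 4, 5, 6, 9, 10, 12, 15, 18, 20, 27, 30, 36, 45, 54, 60, 90, 108, 135, 180, 270, 540.
Evaluate successive powers at the divisors of 540:
75^1 ≡ 75 (mod 589)
75^2 ≡ 324 (mod 589)
75^3 ≡ 151 (mod 589)
75^4 ≡ 134 (mod 589)
75^5 ≡ 37 (mod 589)
75^6 ≡ 419 (mod 589)
75^9 ≡ 246 (mod 589)
75^10 ≡ 191 (mod 589)
75^12 ≡ 39 (mod 589)
75^15 ≡ 588 (mod 589)
75^18 ≡ 438 (mod 589)
75^20 ≡ 552 (mod 589)
75^27 ≡ 550 (mod 589)
75^30 ≡ 1 (mod 589) ✓
Thus |⟨75⟩| = ord(75) = 30.
The index is φ(589) / ord(75) = 540 / 30 = 18.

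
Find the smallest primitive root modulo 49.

φ(49) = φ(7^2) = 7·(7−1) = 42 = 2 · 3 · 7.
g is a primitive root iff g^(42/q) ≢ 1 (mod 49) for each prime q ∈ {2, 3, 7}.
g = 2: 2^21 ≡ 1 — hits 1, so not a primitive root.
g = 3: 3^21 ≡ 48; 3^14 ≡ 30; 3^6 ≡ 43 — none is 1, so 3 is a primitive root.
The smallest primitive root modulo 49 is 3.

3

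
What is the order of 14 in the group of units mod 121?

55

ord(14) | φ(121) = φ(11^2) = 11·(11−1) = 110 = 2 · 5 · 11.
Divisors of 110: 1, 2, 5, 10, 11, 22, 55, 110.
Test each divisor d:
14^1 ≡ 14
14^2 ≡ 75
14^5 ≡ 100
14^10 ≡ 78
14^11 ≡ 3
14^22 ≡ 9
14^55 ≡ 1
The smallest such exponent is 55, so the order of 14 is 55.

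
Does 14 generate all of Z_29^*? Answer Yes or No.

Yes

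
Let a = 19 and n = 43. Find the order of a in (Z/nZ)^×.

42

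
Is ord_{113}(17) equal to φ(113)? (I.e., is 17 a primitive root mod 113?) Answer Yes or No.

Yes

φ(113) = 113 − 1 = 112 = 2^4 · 7.
Test 17^(112/q) mod 113 for each prime factor q of 112:
17^56 ≡ 112 (mod 113)  [q = 2: ≢ 1 ✓]
17^16 ≡ 109 (mod 113)  [q = 7: ≢ 1 ✓]
All checks pass, so 17 has order 112 and is a primitive root modulo 113.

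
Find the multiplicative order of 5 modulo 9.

6

The order of 5 must divide φ(9) = φ(3^2) = 3·(3−1) = 6 = 2 · 3.
Divisors of 6: 1, 2, 3, 6.
Check 5^d mod 9 for each divisor in increasing order:
5^1 ≡ 5
5^2 ≡ 7
5^3 ≡ 8
5^6 ≡ 1
The smallest such exponent is 6, so the order of 5 is 6.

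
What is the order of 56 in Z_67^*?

33

By Lagrange's theorem, ord_67(56) divides φ(67) = 67 − 1 = 66 = 2 · 3 · 11.
Divisors of 66: 1, 2, 3, 6, 11, 22, 33, 66.
Evaluate successive powers at the divisors of 66:
56^1 ≡ 56 (mod 67)
56^2 ≡ 54 (mod 67)
56^3 ≡ 9 (mod 67)
56^6 ≡ 14 (mod 67)
56^11 ≡ 37 (mod 67)
56^22 ≡ 29 (mod 67)
56^33 ≡ 1 (mod 67) ✓
The smallest such exponent is 33, so the order of 56 is 33.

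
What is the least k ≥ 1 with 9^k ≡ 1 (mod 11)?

5

By Lagrange's theorem, ord_11(9) divides φ(11) = 11 − 1 = 10 = 2 · 5.
Divisors of 10: 1, 2, 5, 10.
Test each divisor d:
9^1 ≡ 9 (mod 11)
9^2 ≡ 4 (mod 11)
9^5 ≡ 1 (mod 11) ✓
So ord_11(9) = 5.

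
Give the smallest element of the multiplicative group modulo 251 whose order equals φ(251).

φ(251) = 251 − 1 = 250 = 2 · 5^3.
Test candidates g = 2, 3, … against the prime factors q ∈ {2, 5} of φ(251): g is a generator iff g^(250/q) ≢ 1 for every such q.
g = 2: 2^125 ≡ 250; 2^50 ≡ 1 — hits 1, so not a primitive root.
g = 3: 3^125 ≡ 1 — hits 1, so not a primitive root.
g = 4: 4^125 ≡ 1 — hits 1, so not a primitive root.
g = 5: 5^125 ≡ 1 — hits 1, so not a primitive root.
g = 6: 6^125 ≡ 250; 6^50 ≡ 219 — none is 1, so 6 is a primitive root.
The smallest primitive root modulo 251 is 6.

6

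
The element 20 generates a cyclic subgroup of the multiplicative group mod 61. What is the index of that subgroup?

12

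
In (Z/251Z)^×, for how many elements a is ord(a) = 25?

φ(251) = 251 − 1 = 250 = 2 · 5^3.
Since (Z/251Z)^× is cyclic of order 250, the number of elements of order d is φ(d) when d | 250 and 0 otherwise.
25 = 5^2 divides 250, and φ(25) = 20.

20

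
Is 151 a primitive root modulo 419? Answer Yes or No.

φ(419) = 419 − 1 = 418 = 2 · 11 · 19.
Test 151^(418/q) mod 419 for each prime factor q of 418:
151^209 ≡ 1 (mod 419)  [q = 2: ≡ 1 ✗]
151^38 ≡ 13 (mod 419)  [q = 11: ≢ 1 ✓]
151^22 ≡ 107 (mod 419)  [q = 19: ≢ 1 ✓]
The check at q = 2 fails, so 151 generates a proper subgroup.

No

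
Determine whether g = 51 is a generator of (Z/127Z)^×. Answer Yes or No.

No

φ(127) = 127 − 1 = 126 = 2 · 3^2 · 7.
An element g generates (Z/127Z)^× iff g^(126/q) ≢ 1 (mod 127) for each prime q ∈ {2, 3, 7}.
51^63 ≡ 126 (mod 127)  [q = 2: ≢ 1 ✓]
51^42 ≡ 1 (mod 127)  [q = 3: ≡ 1 ✗]
51^18 ≡ 2 (mod 127)  [q = 7: ≢ 1 ✓]
51^42 ≡ 1 shows ord(51) | 42, strictly less than φ(127); not a primitive root.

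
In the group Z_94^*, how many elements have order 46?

φ(94) = φ(2)·φ(47) = 1·46 = 46 = 2 · 23.
Since (Z/94Z)^× is cyclic of order 46, the number of elements of order d is φ(d) when d | 46 and 0 otherwise.
46 = 2 · 23 divides 46, and φ(46) = 22.

22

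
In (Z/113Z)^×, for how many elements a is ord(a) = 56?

24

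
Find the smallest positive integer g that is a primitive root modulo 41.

φ(41) = 41 − 1 = 40 = 2^3 · 5.
Test candidates g = 2, 3, … against the prime factors q ∈ {2, 5} of φ(41): g is a generator iff g^(40/q) ≢ 1 for every such q.
g = 2: 2^20 ≡ 1 — hits 1, so not a primitive root.
g = 3: 3^20 ≡ 40; 3^8 ≡ 1 — hits 1, so not a primitive root.
g = 4: 4^20 ≡ 1 — hits 1, so not a primitive root.
g = 5: 5^20 ≡ 1 — hits 1, so not a primitive root.
g = 6: 6^20 ≡ 40; 6^8 ≡ 10 — none is 1, so 6 is a primitive root.
Hence the least primitive root of 41 is 6.

6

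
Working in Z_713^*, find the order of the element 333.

110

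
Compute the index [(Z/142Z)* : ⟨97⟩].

Since 97 ∈ (Z/142Z)^×, its order divides φ(142) = φ(2)·φ(71) = 1·70 = 70 = 2 · 5 · 7.
Divisors of 70: 1, 2, 5, 7, 10, 14, 35, 70.
Test each divisor d:
97^1 ≡ 97
97^2 ≡ 37
97^5 ≡ 23
97^7 ≡ 141
97^10 ≡ 103
97^14 ≡ 1
Thus |⟨97⟩| = ord(97) = 14.
[(Z/142Z)^× : ⟨97⟩] = 70/14 = 5.

5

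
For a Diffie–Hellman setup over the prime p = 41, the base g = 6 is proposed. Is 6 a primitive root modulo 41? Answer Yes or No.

φ(41) = 41 − 1 = 40 = 2^3 · 5.
Test 6^(40/q) mod 41 for each prime factor q of 40:
6^20 ≡ 40 (mod 41)  [q = 2: ≢ 1 ✓]
6^8 ≡ 10 (mod 41)  [q = 5: ≢ 1 ✓]
None equal 1, so ord_41(6) = 40: 6 is a primitive root.

Yes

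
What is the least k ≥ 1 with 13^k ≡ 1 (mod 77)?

ord(13) | φ(77) = φ(7·11) = (7−1)·(11−1) = 6·10 = 60 = 2^2 · 3 · 5.
Divisors of 60: 1, 2, 3, 4, 5, 6, 10, 12, 15, 20, 30, 60.
Test each divisor d:
13^1 ≡ 13 (mod 77)
13^2 ≡ 15 (mod 77)
13^3 ≡ 41 (mod 77)
13^4 ≡ 71 (mod 77)
13^5 ≡ 76 (mod 77)
13^6 ≡ 64 (mod 77)
13^10 ≡ 1 (mod 77) ✓
The smallest such exponent is 10, so the order of 13 is 10.

10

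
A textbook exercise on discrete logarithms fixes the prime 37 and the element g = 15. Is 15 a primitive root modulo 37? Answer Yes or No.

φ(37) = 37 − 1 = 36 = 2^2 · 3^2.
Test 15^(36/q) mod 37 for each prime factor q of 36:
15^18 ≡ 36 (mod 37)  [q = 2: ≢ 1 ✓]
15^12 ≡ 26 (mod 37)  [q = 3: ≢ 1 ✓]
All checks pass, so 15 has order 36 and is a primitive root modulo 37.

Yes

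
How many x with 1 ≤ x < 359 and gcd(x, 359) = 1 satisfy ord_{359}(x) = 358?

178

φ(359) = 359 − 1 = 358 = 2 · 179.
Since (Z/359Z)^× is cyclic of order 358, the number of elements of order d is φ(d) when d | 358 and 0 otherwise.
358 = 2 · 179 divides 358, and φ(358) = 178.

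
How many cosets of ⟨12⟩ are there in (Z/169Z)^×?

6

By Lagrange's theorem, ord_169(12) divides φ(169) = φ(13^2) = 13·(13−1) = 156 = 2^2 · 3 · 13.
Divisors of 156: 1, 2, 3, 4, 6, 12, 13, 26, 39, 52, 78, 156.
Evaluate successive powers at the divisors of 156:
12^1 ≡ 12 (mod 169)
12^2 ≡ 144 (mod 169)
12^3 ≡ 38 (mod 169)
12^4 ≡ 118 (mod 169)
12^6 ≡ 92 (mod 169)
12^12 ≡ 14 (mod 169)
12^13 ≡ 168 (mod 169)
12^26 ≡ 1 (mod 169) ✓
Thus |⟨12⟩| = ord(12) = 26.
The index is φ(169) / ord(12) = 156 / 26 = 6.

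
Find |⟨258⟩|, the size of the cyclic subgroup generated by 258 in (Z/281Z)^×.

280

By Lagrange's theorem, ord_281(258) divides φ(281) = 281 − 1 = 280 = 2^3 · 5 · 7.
Divisors of 280: 1, 2, 4, 5, 7, 8, 10, 14, 20, 28, 35, 40, 56, 70, 140, 280.
Compute 258^d (mod 281) for the divisors d until we hit 1:
258^1 ≡ 258 (mod 281)
258^2 ≡ 248 (mod 281)
258^4 ≡ 246 (mod 281)
258^5 ≡ 243 (mod 281)
258^7 ≡ 130 (mod 281)
258^8 ≡ 101 (mod 281)
258^10 ≡ 39 (mod 281)
258^14 ≡ 40 (mod 281)
258^20 ≡ 116 (mod 281)
258^28 ≡ 195 (mod 281)
258^35 ≡ 60 (mod 281)
258^40 ≡ 249 (mod 281)
258^56 ≡ 90 (mod 281)
258^70 ≡ 228 (mod 281)
258^140 ≡ 280 (mod 281)
258^280 ≡ 1 (mod 281) ✓
Therefore the multiplicative order of 258 modulo 281 is 280.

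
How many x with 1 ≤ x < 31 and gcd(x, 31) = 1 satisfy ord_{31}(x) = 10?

4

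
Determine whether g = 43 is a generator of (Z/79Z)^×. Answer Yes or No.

φ(79) = 79 − 1 = 78 = 2 · 3 · 13.
Test 43^(78/q) mod 79 for each prime factor q of 78:
43^39 ≡ 78 (mod 79)  [q = 2: ≢ 1 ✓]
43^26 ≡ 23 (mod 79)  [q = 3: ≢ 1 ✓]
43^6 ≡ 62 (mod 79)  [q = 13: ≢ 1 ✓]
None equal 1, so ord_79(43) = 78: 43 is a primitive root.

Yes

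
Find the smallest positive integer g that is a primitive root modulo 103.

5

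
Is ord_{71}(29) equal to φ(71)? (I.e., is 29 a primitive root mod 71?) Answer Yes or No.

φ(71) = 71 − 1 = 70 = 2 · 5 · 7.
Test 29^(70/q) mod 71 for each prime factor q of 70:
29^35 ≡ 1 (mod 71)  [q = 2: ≡ 1 ✗]
29^14 ≡ 57 (mod 71)  [q = 5: ≢ 1 ✓]
29^10 ≡ 48 (mod 71)  [q = 7: ≢ 1 ✓]
29^35 ≡ 1 shows ord(29) | 35, strictly less than φ(71); not a primitive root.

No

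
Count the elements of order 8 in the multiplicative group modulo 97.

4

φ(97) = 97 − 1 = 96 = 2^5 · 3.
In a cyclic group of order 96, there are φ(d) elements of order d for each divisor d of 96, and zero for non-divisors.
8 = 2^3 divides 96, and φ(8) = 4.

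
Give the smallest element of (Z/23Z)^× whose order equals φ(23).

5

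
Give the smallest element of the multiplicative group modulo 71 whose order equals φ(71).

7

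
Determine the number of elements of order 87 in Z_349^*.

56

φ(349) = 349 − 1 = 348 = 2^2 · 3 · 29.
Since (Z/349Z)^× is cyclic of order 348, the number of elements of order d is φ(d) when d | 348 and 0 otherwise.
87 = 3 · 29 divides 348, and φ(87) = 56.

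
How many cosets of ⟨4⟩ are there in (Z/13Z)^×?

2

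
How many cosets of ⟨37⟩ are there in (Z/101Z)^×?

4

By Lagrange's theorem, ord_101(37) divides φ(101) = 101 − 1 = 100 = 2^2 · 5^2.
Divisors of 100: 1, 2, 4, 5, 10, 20, 25, 50, 100.
Evaluate successive powers at the divisors of 100:
37^1 ≡ 37
37^2 ≡ 56
37^4 ≡ 5
37^5 ≡ 84
37^10 ≡ 87
37^20 ≡ 95
37^25 ≡ 1
So ord_101(37) = 25, hence |⟨37⟩| = 25.
[(Z/101Z)^× : ⟨37⟩] = 100/25 = 4.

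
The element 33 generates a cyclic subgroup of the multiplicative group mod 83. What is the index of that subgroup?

By Lagrange's theorem, ord_83(33) divides φ(83) = 83 − 1 = 82 = 2 · 41.
Divisors of 82: 1, 2, 41, 82.
Test each divisor d:
33^1 ≡ 33 (mod 83)
33^2 ≡ 10 (mod 83)
33^41 ≡ 1 (mod 83) ✓
Thus |⟨33⟩| = ord(33) = 41.
The index is φ(83) / ord(33) = 82 / 41 = 2.

2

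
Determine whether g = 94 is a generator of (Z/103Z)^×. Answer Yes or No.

No

φ(103) = 103 − 1 = 102 = 2 · 3 · 17.
Test 94^(102/q) mod 103 for each prime factor q of 102:
94^51 ≡ 102 (mod 103)  [q = 2: ≢ 1 ✓]
94^34 ≡ 1 (mod 103)  [q = 3: ≡ 1 ✗]
94^6 ≡ 64 (mod 103)  [q = 17: ≢ 1 ✓]
The check at q = 3 fails, so 94 generates a proper subgroup.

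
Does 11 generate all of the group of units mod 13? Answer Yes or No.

φ(13) = 13 − 1 = 12 = 2^2 · 3.
It suffices to check that the order of 11 is not a proper divisor of 12: compute 11^(12/q) for q ∈ {2, 3}.
11^6 ≡ 12 (mod 13)  [q = 2: ≢ 1 ✓]
11^4 ≡ 3 (mod 13)  [q = 3: ≢ 1 ✓]
All checks pass, so 11 has order 12 and is a primitive root modulo 13.

Yes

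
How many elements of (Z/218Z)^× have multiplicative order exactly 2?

1

φ(218) = φ(2)·φ(109) = 1·108 = 108 = 2^2 · 3^3.
Since (Z/218Z)^× is cyclic of order 108, the number of elements of order d is φ(d) when d | 108 and 0 otherwise.
2 | 108, and φ(2) = 2 − 1 = 1.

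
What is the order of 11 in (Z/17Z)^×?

By Lagrange's theorem, ord_17(11) divides φ(17) = 17 − 1 = 16 = 2^4.
Divisors of 16: 1, 2, 4, 8, 16.
Test each divisor d:
11^1 ≡ 11
11^2 ≡ 2
11^4 ≡ 4
11^8 ≡ 16
11^16 ≡ 1
Hence ord(11) = 16.

16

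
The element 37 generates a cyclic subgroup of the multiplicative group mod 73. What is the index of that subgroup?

8

The order of 37 must divide φ(73) = 73 − 1 = 72 = 2^3 · 3^2.
Divisors of 72: 1, 2, 3, 4, 6, 8, 9, 12, 18, 24, 36, 72.
Test each divisor d:
37^1 ≡ 37 (mod 73)
37^2 ≡ 55 (mod 73)
37^3 ≡ 64 (mod 73)
37^4 ≡ 32 (mod 73)
37^6 ≡ 8 (mod 73)
37^8 ≡ 2 (mod 73)
37^9 ≡ 1 (mod 73) ✓
Thus |⟨37⟩| = ord(37) = 9.
The index is φ(73) / ord(37) = 72 / 9 = 8.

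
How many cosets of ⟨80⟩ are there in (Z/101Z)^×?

ord(80) | φ(101) = 101 − 1 = 100 = 2^2 · 5^2.
Divisors of 100: 1, 2, 4, 5, 10, 20, 25, 50, 100.
Test each divisor d:
80^1 ≡ 80
80^2 ≡ 37
80^4 ≡ 56
80^5 ≡ 36
80^10 ≡ 84
80^20 ≡ 87
80^25 ≡ 1
So ord_101(80) = 25, hence |⟨80⟩| = 25.
Index = |(Z/101Z)^×| / |⟨80⟩| = 100 / 25 = 4.

4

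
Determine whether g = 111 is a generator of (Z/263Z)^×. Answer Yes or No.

No

φ(263) = 263 − 1 = 262 = 2 · 131.
It suffices to check that the order of 111 is not a proper divisor of 262: compute 111^(262/q) for q ∈ {2, 131}.
111^131 ≡ 1 (mod 263)  [q = 2: ≡ 1 ✗]
111^2 ≡ 223 (mod 263)  [q = 131: ≢ 1 ✓]
Since 111^131 ≡ 1, the order of 111 divides 131 < 262, so 111 is not a primitive root.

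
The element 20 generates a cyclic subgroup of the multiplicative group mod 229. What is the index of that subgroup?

Since 20 ∈ (Z/229Z)^×, its order divides φ(229) = 229 − 1 = 228 = 2^2 · 3 · 19.
Divisors of 228: 1, 2, 3, 4, 6, 12, 19, 38, 57, 76, 114, 228.
Check 20^d mod 229 for each divisor in increasing order:
20^1 ≡ 20 (mod 229)
20^2 ≡ 171 (mod 229)
20^3 ≡ 214 (mod 229)
20^4 ≡ 158 (mod 229)
20^6 ≡ 225 (mod 229)
20^12 ≡ 16 (mod 229)
20^19 ≡ 94 (mod 229)
20^38 ≡ 134 (mod 229)
20^57 ≡ 1 (mod 229) ✓
The order of 20 is 57, so the subgroup it generates has 57 elements.
The index is φ(229) / ord(20) = 228 / 57 = 4.

4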